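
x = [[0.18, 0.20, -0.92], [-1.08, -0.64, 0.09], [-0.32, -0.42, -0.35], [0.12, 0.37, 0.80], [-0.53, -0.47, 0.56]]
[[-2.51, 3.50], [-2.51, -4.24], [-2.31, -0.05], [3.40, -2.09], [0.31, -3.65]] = x @ [[1.83,3.76], [1.30,-0.16], [3.37,-3.10]]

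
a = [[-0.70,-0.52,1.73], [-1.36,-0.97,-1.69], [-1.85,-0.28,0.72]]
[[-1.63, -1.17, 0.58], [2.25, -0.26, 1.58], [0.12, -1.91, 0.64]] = a @ [[-0.52, 0.93, -0.21], [0.27, -0.34, -1.16], [-1.07, -0.4, -0.1]]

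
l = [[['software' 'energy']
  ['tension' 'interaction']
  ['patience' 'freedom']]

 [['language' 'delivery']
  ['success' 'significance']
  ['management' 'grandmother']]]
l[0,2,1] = 'freedom'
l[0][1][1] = 'interaction'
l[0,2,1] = 'freedom'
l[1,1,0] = 'success'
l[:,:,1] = [['energy', 'interaction', 'freedom'], ['delivery', 'significance', 'grandmother']]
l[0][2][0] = 'patience'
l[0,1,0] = 'tension'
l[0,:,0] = ['software', 'tension', 'patience']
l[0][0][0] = 'software'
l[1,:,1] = ['delivery', 'significance', 'grandmother']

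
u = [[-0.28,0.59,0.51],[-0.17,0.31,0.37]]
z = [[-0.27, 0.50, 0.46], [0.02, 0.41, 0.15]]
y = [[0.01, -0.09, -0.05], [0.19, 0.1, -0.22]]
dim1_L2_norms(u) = [0.83, 0.51]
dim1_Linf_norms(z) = [0.5, 0.41]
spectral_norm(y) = 0.31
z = y + u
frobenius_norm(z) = 0.85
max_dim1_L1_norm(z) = 1.23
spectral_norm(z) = 0.83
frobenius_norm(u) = 0.97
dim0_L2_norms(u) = [0.33, 0.67, 0.63]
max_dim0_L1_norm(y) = 0.27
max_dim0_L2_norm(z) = 0.65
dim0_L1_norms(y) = [0.2, 0.19, 0.27]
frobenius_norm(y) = 0.32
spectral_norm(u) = 0.97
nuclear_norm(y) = 0.41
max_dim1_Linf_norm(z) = 0.5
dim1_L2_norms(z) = [0.73, 0.44]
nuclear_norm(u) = 1.04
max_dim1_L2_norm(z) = 0.73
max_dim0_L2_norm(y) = 0.23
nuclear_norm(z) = 1.04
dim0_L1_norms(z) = [0.29, 0.91, 0.61]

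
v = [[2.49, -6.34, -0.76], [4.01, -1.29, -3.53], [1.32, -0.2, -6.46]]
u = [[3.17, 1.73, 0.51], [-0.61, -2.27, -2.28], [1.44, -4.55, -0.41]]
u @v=[[15.50,-22.43,-11.81], [-13.63,7.25,23.21], [-15.2,-3.18,17.62]]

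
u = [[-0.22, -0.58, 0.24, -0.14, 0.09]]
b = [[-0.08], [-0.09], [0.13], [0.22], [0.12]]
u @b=[[0.08]]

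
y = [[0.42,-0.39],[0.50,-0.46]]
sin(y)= [[0.42, -0.39], [0.50, -0.46]]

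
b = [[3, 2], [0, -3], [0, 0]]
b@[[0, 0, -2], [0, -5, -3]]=[[0, -10, -12], [0, 15, 9], [0, 0, 0]]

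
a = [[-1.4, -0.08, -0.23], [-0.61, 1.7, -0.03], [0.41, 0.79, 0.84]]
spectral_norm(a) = 1.96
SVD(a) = [[-0.21, 0.82, 0.54], [-0.92, 0.03, -0.4], [-0.34, -0.57, 0.74]] @ diag([1.9570908928677297, 1.6209590358542885, 0.5677913711360273]) @ [[0.36,  -0.93,  -0.11], [-0.86,  -0.29,  -0.41], [-0.35,  -0.24,  0.9]]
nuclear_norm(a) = 4.15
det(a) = -1.80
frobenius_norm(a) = 2.60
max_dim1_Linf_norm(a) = 1.7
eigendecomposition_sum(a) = [[-1.39,0.00,-0.15], [-0.27,0.00,-0.03], [0.36,-0.0,0.04]] + [[-0.03, 0.07, -0.08], [-0.01, 0.02, -0.03], [0.33, -0.63, 0.78]] + [[0.03, -0.15, -0.00], [-0.32, 1.68, 0.03], [-0.27, 1.42, 0.02]]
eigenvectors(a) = [[0.95, -0.1, -0.07], [0.19, -0.04, 0.76], [-0.24, 0.99, 0.65]]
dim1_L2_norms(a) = [1.42, 1.81, 1.22]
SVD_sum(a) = [[-0.15, 0.38, 0.04], [-0.65, 1.66, 0.2], [-0.24, 0.62, 0.07]] + [[-1.15, -0.38, -0.55], [-0.04, -0.01, -0.02], [0.80, 0.27, 0.38]] + [[-0.11,  -0.07,  0.27], [0.08,  0.06,  -0.21], [-0.15,  -0.1,  0.38]]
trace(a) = 1.14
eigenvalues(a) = [-1.36, 0.77, 1.73]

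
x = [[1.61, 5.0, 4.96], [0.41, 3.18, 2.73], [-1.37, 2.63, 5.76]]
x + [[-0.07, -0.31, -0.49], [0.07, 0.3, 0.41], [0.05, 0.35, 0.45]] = [[1.54,4.69,4.47], [0.48,3.48,3.14], [-1.32,2.98,6.21]]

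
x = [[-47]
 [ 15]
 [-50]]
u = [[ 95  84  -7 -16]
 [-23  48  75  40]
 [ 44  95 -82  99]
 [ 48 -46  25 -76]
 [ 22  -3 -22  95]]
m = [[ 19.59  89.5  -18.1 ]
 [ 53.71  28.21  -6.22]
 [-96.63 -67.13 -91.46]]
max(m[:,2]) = -6.22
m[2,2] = -91.46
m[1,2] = -6.22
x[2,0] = -50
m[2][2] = -91.46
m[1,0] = 53.71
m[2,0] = -96.63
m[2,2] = -91.46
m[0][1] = 89.5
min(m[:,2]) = -91.46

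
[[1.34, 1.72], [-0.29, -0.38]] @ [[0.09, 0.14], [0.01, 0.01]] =[[0.14, 0.20], [-0.03, -0.04]]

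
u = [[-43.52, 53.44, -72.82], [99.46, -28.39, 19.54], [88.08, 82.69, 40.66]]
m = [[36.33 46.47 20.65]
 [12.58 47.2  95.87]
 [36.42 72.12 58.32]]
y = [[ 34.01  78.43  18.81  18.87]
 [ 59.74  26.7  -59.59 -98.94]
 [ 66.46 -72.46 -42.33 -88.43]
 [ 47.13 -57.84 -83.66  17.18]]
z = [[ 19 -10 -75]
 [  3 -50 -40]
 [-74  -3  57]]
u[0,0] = -43.52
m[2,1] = 72.12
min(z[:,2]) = -75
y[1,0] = 59.74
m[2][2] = 58.32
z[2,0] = -74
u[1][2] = 19.54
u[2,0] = 88.08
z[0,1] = -10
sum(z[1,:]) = -87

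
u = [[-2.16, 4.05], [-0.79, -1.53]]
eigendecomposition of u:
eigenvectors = [[(0.91+0j), (0.91-0j)],[0.07+0.40j, (0.07-0.4j)]]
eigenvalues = [(-1.85+1.76j), (-1.85-1.76j)]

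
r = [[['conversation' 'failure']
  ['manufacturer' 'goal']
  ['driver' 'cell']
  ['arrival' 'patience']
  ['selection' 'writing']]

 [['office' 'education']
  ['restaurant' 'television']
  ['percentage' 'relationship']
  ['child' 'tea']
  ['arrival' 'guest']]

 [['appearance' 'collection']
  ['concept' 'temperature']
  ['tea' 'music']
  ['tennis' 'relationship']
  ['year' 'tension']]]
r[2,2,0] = 'tea'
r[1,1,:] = ['restaurant', 'television']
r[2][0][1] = 'collection'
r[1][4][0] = 'arrival'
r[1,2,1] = 'relationship'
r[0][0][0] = 'conversation'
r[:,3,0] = ['arrival', 'child', 'tennis']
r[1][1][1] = 'television'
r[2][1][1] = 'temperature'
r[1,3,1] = 'tea'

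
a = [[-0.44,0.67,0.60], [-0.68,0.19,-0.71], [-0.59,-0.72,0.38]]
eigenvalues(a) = [(-0.44+0.9j), (-0.44-0.9j), (1.01+0j)]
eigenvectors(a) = [[0.71+0.00j,0.71-0.00j,(0.01+0j)], [0.00+0.53j,-0.53j,(-0.66+0j)], [-0.00+0.47j,-0.00-0.47j,0.75+0.00j]]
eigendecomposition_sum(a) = [[(-0.22+0.45j), 0.34+0.17j, 0.30+0.14j], [(-0.34-0.16j), -0.12+0.25j, -0.11+0.22j], [-0.30-0.15j, (-0.11+0.22j), -0.09+0.20j]] + [[-0.22-0.45j,  (0.34-0.17j),  0.30-0.14j], [-0.34+0.16j,  (-0.12-0.25j),  (-0.11-0.22j)], [-0.30+0.15j,  -0.11-0.22j,  (-0.09-0.2j)]] + [[0j, (-0+0j), -0j],[-0.00-0.00j, (0.44-0j), (-0.5+0j)],[0.00+0.00j, -0.50+0.00j, 0.57-0.00j]]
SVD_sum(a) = [[-0.14, -0.16, 0.27], [0.15, 0.17, -0.28], [-0.36, -0.40, 0.69]] + [[-0.57, 0.43, -0.05],[-0.56, 0.42, -0.05],[-0.01, 0.0, -0.0]] + [[0.27, 0.40, 0.38], [-0.27, -0.40, -0.38], [-0.22, -0.32, -0.31]]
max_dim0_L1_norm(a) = 1.71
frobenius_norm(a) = 1.74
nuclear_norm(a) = 3.01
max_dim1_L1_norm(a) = 1.71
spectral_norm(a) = 1.01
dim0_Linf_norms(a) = [0.68, 0.72, 0.71]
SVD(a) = [[-0.34, -0.71, -0.61], [0.36, -0.70, 0.62], [-0.87, -0.01, 0.50]] @ diag([1.0075618363184133, 1.001523009699638, 0.9988847816624522]) @ [[0.42,0.46,-0.78],  [0.79,-0.60,0.06],  [-0.44,-0.65,-0.62]]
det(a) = 1.01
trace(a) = 0.13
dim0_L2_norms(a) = [1.0, 1.0, 1.0]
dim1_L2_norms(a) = [1.0, 1.0, 1.01]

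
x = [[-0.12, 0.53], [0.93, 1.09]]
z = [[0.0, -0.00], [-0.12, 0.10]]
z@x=[[0.0, 0.0],[0.11, 0.05]]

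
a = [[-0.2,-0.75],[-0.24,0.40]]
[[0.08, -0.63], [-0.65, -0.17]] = a @ [[1.75, 1.47], [-0.58, 0.45]]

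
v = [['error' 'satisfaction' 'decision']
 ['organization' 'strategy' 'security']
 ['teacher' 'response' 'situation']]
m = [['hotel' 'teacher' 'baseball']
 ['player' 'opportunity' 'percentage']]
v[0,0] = 'error'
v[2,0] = 'teacher'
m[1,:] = ['player', 'opportunity', 'percentage']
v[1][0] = 'organization'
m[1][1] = 'opportunity'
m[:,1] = ['teacher', 'opportunity']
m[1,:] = ['player', 'opportunity', 'percentage']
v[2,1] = 'response'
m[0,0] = 'hotel'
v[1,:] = ['organization', 'strategy', 'security']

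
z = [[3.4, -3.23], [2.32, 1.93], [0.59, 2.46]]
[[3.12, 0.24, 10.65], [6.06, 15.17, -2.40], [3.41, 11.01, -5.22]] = z @ [[1.82, 3.52, 0.91],[0.95, 3.63, -2.34]]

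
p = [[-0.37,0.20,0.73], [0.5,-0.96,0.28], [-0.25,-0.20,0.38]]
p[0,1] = 0.205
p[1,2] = 0.285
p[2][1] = -0.197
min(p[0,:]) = -0.373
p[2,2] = 0.379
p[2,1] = -0.197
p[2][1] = -0.197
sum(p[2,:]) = -0.07200000000000001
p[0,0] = -0.373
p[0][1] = 0.205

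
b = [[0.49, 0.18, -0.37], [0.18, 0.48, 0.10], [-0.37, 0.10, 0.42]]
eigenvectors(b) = [[-0.64, 0.76, 0.10], [0.38, 0.21, 0.9], [-0.66, -0.62, 0.42]]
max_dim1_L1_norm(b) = 1.04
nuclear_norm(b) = 1.39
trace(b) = 1.39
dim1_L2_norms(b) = [0.64, 0.52, 0.57]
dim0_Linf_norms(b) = [0.49, 0.48, 0.42]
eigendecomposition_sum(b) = [[0.00, -0.00, 0.00], [-0.0, 0.0, -0.0], [0.0, -0.0, 0.0]] + [[0.48, 0.13, -0.39], [0.13, 0.04, -0.11], [-0.39, -0.11, 0.32]] + [[0.01,0.05,0.02],[0.05,0.44,0.21],[0.02,0.21,0.10]]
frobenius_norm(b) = 1.00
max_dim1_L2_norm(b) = 0.64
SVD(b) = [[-0.76, -0.10, 0.64],[-0.21, -0.90, -0.38],[0.62, -0.42, 0.66]] @ diag([0.8406188931826634, 0.5466740787924983, 0.002707028024838239]) @ [[-0.76,-0.21,0.62], [-0.1,-0.9,-0.42], [0.64,-0.38,0.66]]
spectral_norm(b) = 0.84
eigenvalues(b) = [0.0, 0.84, 0.55]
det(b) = 0.00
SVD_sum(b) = [[0.48, 0.13, -0.39], [0.13, 0.04, -0.11], [-0.39, -0.11, 0.32]] + [[0.01, 0.05, 0.02], [0.05, 0.44, 0.21], [0.02, 0.21, 0.1]] + [[0.0, -0.0, 0.0], [-0.00, 0.00, -0.0], [0.0, -0.00, 0.00]]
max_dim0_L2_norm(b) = 0.64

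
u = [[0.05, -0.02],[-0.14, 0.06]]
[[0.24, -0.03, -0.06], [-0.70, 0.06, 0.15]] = u@[[2.94,-2.25,-1.62], [-4.86,-4.22,-1.22]]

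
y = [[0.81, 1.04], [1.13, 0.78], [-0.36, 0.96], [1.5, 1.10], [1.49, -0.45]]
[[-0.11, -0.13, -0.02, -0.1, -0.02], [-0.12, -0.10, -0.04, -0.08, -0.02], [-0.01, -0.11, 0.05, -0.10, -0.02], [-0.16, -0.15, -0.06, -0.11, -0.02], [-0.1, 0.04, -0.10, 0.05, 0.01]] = y@[[-0.08, -0.01, -0.06, -0.00, 0.00], [-0.04, -0.12, 0.03, -0.1, -0.02]]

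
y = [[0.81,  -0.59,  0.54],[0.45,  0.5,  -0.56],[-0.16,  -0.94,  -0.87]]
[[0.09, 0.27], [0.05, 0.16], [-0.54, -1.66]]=y@ [[0.14, 0.42], [0.29, 0.9], [0.28, 0.86]]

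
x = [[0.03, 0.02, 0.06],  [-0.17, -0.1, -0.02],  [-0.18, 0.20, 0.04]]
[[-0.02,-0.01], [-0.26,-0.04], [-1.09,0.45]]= x @ [[3.10,-0.71], [-2.43,1.67], [-1.13,-0.35]]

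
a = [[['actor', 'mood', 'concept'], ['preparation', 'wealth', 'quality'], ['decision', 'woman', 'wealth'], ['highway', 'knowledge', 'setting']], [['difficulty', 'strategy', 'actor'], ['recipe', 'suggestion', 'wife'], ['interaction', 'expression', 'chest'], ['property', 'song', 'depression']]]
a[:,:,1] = [['mood', 'wealth', 'woman', 'knowledge'], ['strategy', 'suggestion', 'expression', 'song']]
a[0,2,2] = 'wealth'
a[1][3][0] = 'property'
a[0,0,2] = 'concept'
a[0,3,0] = 'highway'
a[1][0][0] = 'difficulty'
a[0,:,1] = ['mood', 'wealth', 'woman', 'knowledge']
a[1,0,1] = 'strategy'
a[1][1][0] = 'recipe'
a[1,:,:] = [['difficulty', 'strategy', 'actor'], ['recipe', 'suggestion', 'wife'], ['interaction', 'expression', 'chest'], ['property', 'song', 'depression']]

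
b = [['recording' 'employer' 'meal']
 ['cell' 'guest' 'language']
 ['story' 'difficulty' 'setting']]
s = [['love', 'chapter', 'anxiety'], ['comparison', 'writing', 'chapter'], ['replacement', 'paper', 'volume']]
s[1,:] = ['comparison', 'writing', 'chapter']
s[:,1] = ['chapter', 'writing', 'paper']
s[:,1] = ['chapter', 'writing', 'paper']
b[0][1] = 'employer'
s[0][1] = 'chapter'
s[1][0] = 'comparison'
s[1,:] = ['comparison', 'writing', 'chapter']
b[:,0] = ['recording', 'cell', 'story']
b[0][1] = 'employer'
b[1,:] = ['cell', 'guest', 'language']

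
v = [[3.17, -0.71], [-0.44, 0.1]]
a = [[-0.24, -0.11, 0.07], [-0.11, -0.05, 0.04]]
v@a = [[-0.68, -0.31, 0.19], [0.09, 0.04, -0.03]]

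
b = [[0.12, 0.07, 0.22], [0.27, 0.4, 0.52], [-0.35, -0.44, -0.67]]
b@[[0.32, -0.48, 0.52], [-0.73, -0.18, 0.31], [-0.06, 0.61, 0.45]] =[[-0.03,0.06,0.18], [-0.24,0.12,0.50], [0.25,-0.16,-0.62]]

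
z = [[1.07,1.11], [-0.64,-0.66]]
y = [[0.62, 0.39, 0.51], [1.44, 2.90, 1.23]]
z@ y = [[2.26, 3.64, 1.91], [-1.35, -2.16, -1.14]]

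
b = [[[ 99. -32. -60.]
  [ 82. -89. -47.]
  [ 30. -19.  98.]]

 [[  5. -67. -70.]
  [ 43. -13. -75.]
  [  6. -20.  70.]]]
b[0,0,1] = -32.0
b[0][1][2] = -47.0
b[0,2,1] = -19.0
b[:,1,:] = [[82.0, -89.0, -47.0], [43.0, -13.0, -75.0]]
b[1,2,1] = -20.0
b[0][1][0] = 82.0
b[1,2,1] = -20.0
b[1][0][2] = -70.0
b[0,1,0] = 82.0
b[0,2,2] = 98.0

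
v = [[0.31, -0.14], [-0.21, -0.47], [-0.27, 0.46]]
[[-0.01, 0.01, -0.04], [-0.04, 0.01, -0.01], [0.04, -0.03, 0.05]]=v@[[-0.01,  0.03,  -0.10], [0.08,  -0.04,  0.06]]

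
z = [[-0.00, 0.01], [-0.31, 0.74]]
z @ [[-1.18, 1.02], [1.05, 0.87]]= [[0.01,  0.01], [1.14,  0.33]]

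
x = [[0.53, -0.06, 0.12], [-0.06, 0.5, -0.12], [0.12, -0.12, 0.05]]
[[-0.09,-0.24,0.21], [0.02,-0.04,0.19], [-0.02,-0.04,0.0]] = x@[[-0.22, -0.52, 0.56], [0.08, -0.1, 0.31], [0.28, 0.21, -0.6]]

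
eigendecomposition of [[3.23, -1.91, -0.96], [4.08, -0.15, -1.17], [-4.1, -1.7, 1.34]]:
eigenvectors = [[0.02, 0.07, 0.26], [0.46, -0.4, -0.08], [-0.89, 0.91, 0.96]]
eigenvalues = [2.3, 1.76, 0.36]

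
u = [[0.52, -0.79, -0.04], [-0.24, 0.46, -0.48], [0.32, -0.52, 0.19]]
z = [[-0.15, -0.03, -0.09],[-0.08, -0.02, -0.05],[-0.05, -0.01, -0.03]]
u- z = [[0.67, -0.76, 0.05], [-0.16, 0.48, -0.43], [0.37, -0.51, 0.22]]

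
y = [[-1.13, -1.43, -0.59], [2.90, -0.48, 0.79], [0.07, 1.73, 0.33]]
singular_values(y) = [3.27, 2.31, 0.0]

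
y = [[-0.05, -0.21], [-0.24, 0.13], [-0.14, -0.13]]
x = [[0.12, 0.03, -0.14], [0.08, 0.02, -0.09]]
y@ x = [[-0.02, -0.01, 0.03],[-0.02, -0.0, 0.02],[-0.03, -0.01, 0.03]]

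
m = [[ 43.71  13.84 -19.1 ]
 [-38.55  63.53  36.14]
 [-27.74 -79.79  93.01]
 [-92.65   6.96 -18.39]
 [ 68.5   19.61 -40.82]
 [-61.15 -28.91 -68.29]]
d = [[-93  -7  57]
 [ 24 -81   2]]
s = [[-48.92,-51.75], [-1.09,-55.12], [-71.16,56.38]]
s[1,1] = -55.12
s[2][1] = 56.38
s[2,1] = 56.38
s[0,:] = [-48.92, -51.75]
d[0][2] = 57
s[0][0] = -48.92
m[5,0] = -61.15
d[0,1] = -7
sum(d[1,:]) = -55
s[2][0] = -71.16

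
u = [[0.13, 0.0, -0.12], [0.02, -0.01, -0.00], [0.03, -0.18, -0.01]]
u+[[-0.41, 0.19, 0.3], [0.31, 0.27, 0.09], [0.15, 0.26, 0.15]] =[[-0.28, 0.19, 0.18], [0.33, 0.26, 0.09], [0.18, 0.08, 0.14]]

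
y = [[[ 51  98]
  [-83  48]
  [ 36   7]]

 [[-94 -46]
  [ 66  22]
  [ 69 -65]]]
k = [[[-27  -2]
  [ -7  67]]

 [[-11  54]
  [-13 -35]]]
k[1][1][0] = -13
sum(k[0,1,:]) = 60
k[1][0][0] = -11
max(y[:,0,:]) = 98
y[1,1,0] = 66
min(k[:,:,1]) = -35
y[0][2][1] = 7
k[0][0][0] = -27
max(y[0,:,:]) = 98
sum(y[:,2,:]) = 47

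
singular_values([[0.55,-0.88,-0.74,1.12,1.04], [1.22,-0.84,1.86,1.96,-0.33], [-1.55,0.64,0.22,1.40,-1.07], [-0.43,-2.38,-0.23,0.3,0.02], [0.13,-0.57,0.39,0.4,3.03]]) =[3.83, 3.18, 2.31, 1.97, 1.18]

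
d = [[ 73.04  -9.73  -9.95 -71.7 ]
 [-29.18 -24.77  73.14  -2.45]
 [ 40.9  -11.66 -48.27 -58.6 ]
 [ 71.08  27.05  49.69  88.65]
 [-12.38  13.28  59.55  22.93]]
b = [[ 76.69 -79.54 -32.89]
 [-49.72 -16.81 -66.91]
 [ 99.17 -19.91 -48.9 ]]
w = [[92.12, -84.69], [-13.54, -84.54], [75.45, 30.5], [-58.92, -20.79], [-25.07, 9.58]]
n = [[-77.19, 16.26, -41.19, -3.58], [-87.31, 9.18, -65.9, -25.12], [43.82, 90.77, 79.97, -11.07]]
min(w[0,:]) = -84.69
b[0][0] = 76.69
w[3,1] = -20.79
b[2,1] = -19.91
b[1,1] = -16.81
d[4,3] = 22.93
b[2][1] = -19.91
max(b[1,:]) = -16.81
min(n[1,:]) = -87.31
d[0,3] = -71.7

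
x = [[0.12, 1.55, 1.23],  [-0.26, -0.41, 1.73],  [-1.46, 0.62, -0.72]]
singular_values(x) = [2.32, 1.81, 1.25]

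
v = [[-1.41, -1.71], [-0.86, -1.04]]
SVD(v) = [[-0.85, -0.52], [-0.52, 0.85]] @ diag([2.5948790685160916, 0.001618572538103524]) @ [[0.64, 0.77], [-0.77, 0.64]]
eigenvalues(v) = [-2.45, 0.0]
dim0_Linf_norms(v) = [1.41, 1.71]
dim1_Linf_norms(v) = [1.71, 1.04]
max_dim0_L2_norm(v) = 2.0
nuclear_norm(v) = 2.60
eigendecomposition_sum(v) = [[-1.41, -1.71],[-0.86, -1.04]] + [[0.0, -0.00], [-0.00, 0.00]]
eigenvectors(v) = [[-0.85, 0.77], [-0.52, -0.64]]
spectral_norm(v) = 2.59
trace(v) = -2.45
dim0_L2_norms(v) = [1.65, 2.0]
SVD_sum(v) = [[-1.41, -1.71], [-0.86, -1.04]] + [[0.0, -0.00], [-0.00, 0.0]]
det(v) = -0.00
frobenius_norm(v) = 2.59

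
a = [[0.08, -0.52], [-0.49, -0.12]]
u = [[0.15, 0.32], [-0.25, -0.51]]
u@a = [[-0.14,-0.12], [0.23,0.19]]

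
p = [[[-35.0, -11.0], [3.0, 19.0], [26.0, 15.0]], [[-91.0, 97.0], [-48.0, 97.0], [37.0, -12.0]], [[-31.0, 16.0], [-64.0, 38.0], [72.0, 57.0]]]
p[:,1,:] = [[3.0, 19.0], [-48.0, 97.0], [-64.0, 38.0]]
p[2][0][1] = 16.0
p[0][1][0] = 3.0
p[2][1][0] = -64.0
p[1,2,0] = 37.0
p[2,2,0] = 72.0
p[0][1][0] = 3.0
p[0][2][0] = 26.0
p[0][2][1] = 15.0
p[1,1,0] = -48.0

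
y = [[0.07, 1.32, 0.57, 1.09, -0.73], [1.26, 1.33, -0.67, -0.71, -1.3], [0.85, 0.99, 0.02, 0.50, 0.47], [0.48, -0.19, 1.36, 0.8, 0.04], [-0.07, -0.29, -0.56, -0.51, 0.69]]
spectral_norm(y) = 2.82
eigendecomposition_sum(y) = [[0.76-0.00j, 1.15+0.00j, (0.27+0j), 0.36+0.00j, (-0.99+0j)], [(0.6-0j), 0.92+0.00j, 0.21+0.00j, (0.28+0j), (-0.79+0j)], [0.50-0.00j, 0.77+0.00j, (0.18+0j), (0.24+0j), (-0.66+0j)], [(0.5-0j), 0.77+0.00j, 0.18+0.00j, (0.24+0j), (-0.66+0j)], [-0.40+0.00j, (-0.61+0j), (-0.14-0j), -0.19-0.00j, (0.52+0j)]] + [[(-0.6-0j), (0.4-0j), -0.07+0.00j, (0.53+0j), (0.05-0j)], [(0.41+0j), (-0.28+0j), 0.05-0.00j, -0.37-0.00j, -0.04+0.00j], [-0.05-0.00j, 0.04-0.00j, -0.01+0.00j, (0.05+0j), -0j], [0.23+0.00j, (-0.15+0j), 0.03-0.00j, -0.20-0.00j, (-0.02+0j)], [0.09+0.00j, -0.06+0.00j, 0.01-0.00j, -0.08-0.00j, -0.01+0.00j]] + [[(-0.06+0j), -0.03+0.00j, (0.08-0j), (-0.05+0j), -0.12+0.00j], [0.07-0.00j, 0.03-0.00j, -0.09+0.00j, 0.06-0.00j, (0.14-0j)], [0.12-0.00j, 0.05-0.00j, -0.14+0.00j, 0.09-0.00j, 0.23-0.00j], [-0.11+0.00j, -0.05+0.00j, 0.14-0.00j, (-0.09+0j), (-0.22+0j)], [0.03-0.00j, (0.01-0j), -0.03+0.00j, (0.02-0j), (0.05-0j)]] + [[(-0.01-0.1j), (-0.11-0j), 0.15-0.06j, 0.13-0.10j, (0.17-0.39j)], [(0.09+0.29j), (0.33-0.04j), (-0.42+0.26j), -0.34+0.37j, (-0.31+1.28j)], [(0.14+0.04j), 0.07-0.15j, -0.01+0.25j, 0.06+0.24j, 0.45+0.47j], [(-0.07-0.34j), (-0.38+0.02j), (0.51-0.26j), (0.43-0.39j), 0.47-1.43j], [(0.1+0.15j), (0.19-0.09j), -0.20+0.23j, -0.13+0.28j, 0.06+0.81j]] + [[(-0.01+0.1j), -0.11+0.00j, (0.15+0.06j), (0.13+0.1j), (0.17+0.39j)], [0.09-0.29j, 0.33+0.04j, (-0.42-0.26j), (-0.34-0.37j), (-0.31-1.28j)], [(0.14-0.04j), (0.07+0.15j), (-0.01-0.25j), 0.06-0.24j, 0.45-0.47j], [-0.07+0.34j, (-0.38-0.02j), 0.51+0.26j, (0.43+0.39j), (0.47+1.43j)], [0.10-0.15j, (0.19+0.09j), -0.20-0.23j, (-0.13-0.28j), (0.06-0.81j)]]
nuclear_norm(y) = 7.44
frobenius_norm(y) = 3.98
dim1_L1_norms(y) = [3.78, 5.27, 2.83, 2.87, 2.12]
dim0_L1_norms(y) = [2.73, 4.12, 3.18, 3.61, 3.23]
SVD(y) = [[-0.54, 0.44, -0.22, -0.58, 0.36],  [-0.73, -0.55, -0.12, 0.38, 0.12],  [-0.34, 0.13, 0.87, -0.11, -0.32],  [-0.08, 0.64, 0.06, 0.71, 0.28],  [0.23, -0.28, 0.43, -0.08, 0.82]] @ diag([2.822215330439059, 2.319268956951588, 1.2193420387449216, 1.0136674697556194, 0.06982397341938539]) @ [[-0.46, -0.74, -0.02, -0.15, 0.47], [-0.09, -0.02, 0.71, 0.69, 0.12], [0.47, 0.23, -0.16, 0.08, 0.83], [0.68, -0.47, 0.42, -0.33, -0.15], [-0.30, 0.43, 0.54, -0.62, 0.21]]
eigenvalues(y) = [(2.61+0j), (-1.09+0j), (-0.22+0j), (0.8+0.52j), (0.8-0.52j)]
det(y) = 0.56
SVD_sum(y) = [[0.7, 1.12, 0.03, 0.23, -0.72], [0.95, 1.51, 0.04, 0.31, -0.97], [0.45, 0.71, 0.02, 0.15, -0.46], [0.1, 0.16, 0.00, 0.03, -0.1], [-0.30, -0.49, -0.01, -0.10, 0.31]] + [[-0.1, -0.02, 0.73, 0.71, 0.13], [0.12, 0.03, -0.90, -0.87, -0.16], [-0.03, -0.01, 0.22, 0.21, 0.04], [-0.14, -0.03, 1.05, 1.01, 0.18], [0.06, 0.01, -0.46, -0.45, -0.08]] + [[-0.13,-0.06,0.04,-0.02,-0.23], [-0.07,-0.03,0.02,-0.01,-0.12], [0.50,0.24,-0.17,0.09,0.88], [0.03,0.02,-0.01,0.01,0.06], [0.25,0.12,-0.08,0.04,0.43]] + [[-0.40, 0.27, -0.25, 0.19, 0.09], [0.26, -0.18, 0.16, -0.13, -0.06], [-0.07, 0.05, -0.05, 0.04, 0.02], [0.49, -0.34, 0.31, -0.24, -0.11], [-0.06, 0.04, -0.03, 0.03, 0.01]] + [[-0.01, 0.01, 0.01, -0.02, 0.01], [-0.00, 0.0, 0.00, -0.01, 0.00], [0.01, -0.01, -0.01, 0.01, -0.00], [-0.01, 0.01, 0.01, -0.01, 0.0], [-0.02, 0.02, 0.03, -0.04, 0.01]]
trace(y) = 2.91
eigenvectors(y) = [[(0.6+0j),0.78+0.00j,-0.33+0.00j,0.18+0.02j,(0.18-0.02j)], [0.48+0.00j,-0.54+0.00j,(0.38+0j),-0.57+0.05j,-0.57-0.05j], [(0.4+0j),(0.07+0j),0.61+0.00j,(-0.13+0.25j),(-0.13-0.25j)], [(0.4+0j),(-0.3+0j),(-0.6+0j),0.66+0.00j,(0.66-0j)], [-0.31+0.00j,(-0.12+0j),0.14+0.00j,-0.33+0.14j,-0.33-0.14j]]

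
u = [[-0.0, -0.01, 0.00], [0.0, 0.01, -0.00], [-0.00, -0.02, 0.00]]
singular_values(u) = [0.02, 0.0, -0.0]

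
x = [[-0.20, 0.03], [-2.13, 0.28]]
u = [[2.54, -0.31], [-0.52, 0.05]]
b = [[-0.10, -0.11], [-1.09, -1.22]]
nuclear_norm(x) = 2.16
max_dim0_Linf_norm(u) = 2.54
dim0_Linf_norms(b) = [1.09, 1.22]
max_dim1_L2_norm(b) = 1.64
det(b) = 0.00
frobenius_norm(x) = 2.16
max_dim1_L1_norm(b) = 2.31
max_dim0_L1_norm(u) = 3.06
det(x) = 0.01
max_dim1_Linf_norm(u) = 2.54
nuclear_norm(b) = 1.64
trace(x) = 0.08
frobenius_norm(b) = 1.64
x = b @ u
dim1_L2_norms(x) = [0.2, 2.15]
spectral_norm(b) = 1.64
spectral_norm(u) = 2.61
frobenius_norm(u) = 2.61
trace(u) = 2.59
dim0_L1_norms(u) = [3.06, 0.36]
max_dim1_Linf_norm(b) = 1.22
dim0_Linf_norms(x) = [2.13, 0.28]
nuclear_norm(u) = 2.62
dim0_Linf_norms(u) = [2.54, 0.31]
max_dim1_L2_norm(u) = 2.56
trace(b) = -1.32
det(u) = -0.03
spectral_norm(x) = 2.16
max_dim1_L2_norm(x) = 2.15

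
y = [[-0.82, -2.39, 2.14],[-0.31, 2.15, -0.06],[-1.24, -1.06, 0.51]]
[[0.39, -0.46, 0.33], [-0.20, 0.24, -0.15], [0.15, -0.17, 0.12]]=y @ [[-0.01, 0.01, -0.01],  [-0.09, 0.11, -0.07],  [0.08, -0.09, 0.07]]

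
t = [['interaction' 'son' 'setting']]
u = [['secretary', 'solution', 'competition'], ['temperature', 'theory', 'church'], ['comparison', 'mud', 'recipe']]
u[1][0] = 'temperature'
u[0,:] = ['secretary', 'solution', 'competition']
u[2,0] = 'comparison'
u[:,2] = ['competition', 'church', 'recipe']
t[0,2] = 'setting'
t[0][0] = 'interaction'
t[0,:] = ['interaction', 'son', 'setting']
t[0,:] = ['interaction', 'son', 'setting']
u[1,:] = ['temperature', 'theory', 'church']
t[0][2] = 'setting'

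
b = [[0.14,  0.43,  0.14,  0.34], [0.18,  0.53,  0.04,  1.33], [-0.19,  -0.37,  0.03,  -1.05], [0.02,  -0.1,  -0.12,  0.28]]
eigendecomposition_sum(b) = [[0.15+0.00j, (0.14-0j), (-0.17-0j), 1.09+0.00j], [(0.24+0j), 0.22-0.00j, (-0.26-0j), (1.74+0j)], [(-0.2+0j), -0.19+0.00j, (0.22+0j), -1.46-0.00j], [0.01+0.00j, (0.01-0j), (-0.01-0j), (0.06+0j)]] + [[(-0+0j), -0.00+0.00j, (-0+0j), (-0+0j)], [-0j, 0.00-0.00j, 0.00-0.00j, -0j], [-0.00+0.00j, (-0+0j), (-0+0j), (-0+0j)], [-0.00+0.00j, (-0+0j), (-0+0j), -0.00+0.00j]] + [[(-0.01+0.08j), 0.15-0.25j, 0.15-0.23j, (-0.37+0.1j)], [(-0.03+0.03j), (0.15-0.06j), (0.15-0.05j), -0.20-0.09j], [0.01-0.04j, (-0.09+0.12j), (-0.09+0.11j), (0.21-0.03j)], [0.01-0.02j, -0.05+0.06j, (-0.06+0.06j), 0.11-0.01j]] + [[-0.01-0.08j,0.15+0.25j,0.15+0.23j,-0.37-0.10j], [-0.03-0.03j,(0.15+0.06j),0.15+0.05j,-0.20+0.09j], [0.01+0.04j,(-0.09-0.12j),-0.09-0.11j,0.21+0.03j], [(0.01+0.02j),-0.05-0.06j,(-0.06-0.06j),(0.11+0.01j)]]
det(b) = -0.00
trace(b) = 0.98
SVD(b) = [[-0.26, 0.78, 0.4, 0.41], [-0.76, -0.03, -0.62, 0.19], [0.59, 0.18, -0.55, 0.56], [-0.11, -0.6, 0.39, 0.69]] @ diag([1.9095203681580495, 0.3906362588827158, 0.0650520138851745, 0.0018741198327475233]) @ [[-0.15,-0.38,-0.02,-0.91], [0.14,0.79,0.47,-0.36], [0.85,0.07,-0.50,-0.16], [-0.48,0.48,-0.73,-0.1]]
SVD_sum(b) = [[0.07,0.19,0.01,0.45],[0.22,0.54,0.03,1.32],[-0.17,-0.42,-0.02,-1.03],[0.03,0.08,0.0,0.20]] + [[0.04, 0.24, 0.14, -0.11], [-0.0, -0.01, -0.01, 0.00], [0.01, 0.06, 0.03, -0.03], [-0.03, -0.18, -0.11, 0.08]] + [[0.02,0.00,-0.01,-0.0], [-0.03,-0.0,0.02,0.01], [-0.03,-0.00,0.02,0.01], [0.02,0.00,-0.01,-0.0]] + [[-0.00, 0.00, -0.0, -0.00], [-0.0, 0.0, -0.00, -0.00], [-0.00, 0.0, -0.0, -0.00], [-0.0, 0.0, -0.0, -0.0]]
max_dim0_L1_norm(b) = 3.0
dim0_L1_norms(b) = [0.53, 1.43, 0.33, 3.0]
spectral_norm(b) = 1.91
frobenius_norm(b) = 1.95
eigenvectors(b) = [[-0.43+0.00j, (0.48+0j), (-0.77+0j), -0.77-0.00j], [(-0.69+0j), (-0.48+0j), -0.34-0.28j, (-0.34+0.28j)], [0.58+0.00j, (0.73+0j), (0.41+0.04j), 0.41-0.04j], [(-0.02+0j), (0.11+0j), 0.21+0.04j, 0.21-0.04j]]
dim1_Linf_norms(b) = [0.43, 1.33, 1.05, 0.28]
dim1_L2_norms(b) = [0.58, 1.44, 1.13, 0.32]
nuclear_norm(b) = 2.37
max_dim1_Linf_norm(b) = 1.33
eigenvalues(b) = [(0.66+0j), (-0+0j), (0.16+0.13j), (0.16-0.13j)]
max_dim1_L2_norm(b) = 1.44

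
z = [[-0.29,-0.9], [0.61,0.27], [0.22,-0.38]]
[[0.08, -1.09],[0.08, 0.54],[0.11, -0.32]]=z @ [[0.21,0.4], [-0.16,1.08]]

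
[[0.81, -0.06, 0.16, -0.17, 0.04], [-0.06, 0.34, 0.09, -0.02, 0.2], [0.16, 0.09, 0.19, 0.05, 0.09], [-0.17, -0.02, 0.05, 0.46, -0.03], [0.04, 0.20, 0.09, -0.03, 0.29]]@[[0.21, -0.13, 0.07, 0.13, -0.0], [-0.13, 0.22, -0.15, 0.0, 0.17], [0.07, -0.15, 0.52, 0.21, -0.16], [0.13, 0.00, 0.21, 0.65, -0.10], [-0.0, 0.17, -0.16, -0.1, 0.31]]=[[0.17, -0.14, 0.11, 0.02, -0.01], [-0.05, 0.1, -0.04, -0.02, 0.11], [0.04, -0.01, 0.09, 0.08, 0.01], [0.03, 0.01, 0.12, 0.29, -0.07], [-0.02, 0.07, -0.03, -0.02, 0.11]]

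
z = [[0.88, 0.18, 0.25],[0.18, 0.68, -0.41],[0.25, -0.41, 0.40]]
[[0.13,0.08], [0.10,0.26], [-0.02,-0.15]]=z @ [[0.19, 0.13], [0.01, 0.19], [-0.15, -0.27]]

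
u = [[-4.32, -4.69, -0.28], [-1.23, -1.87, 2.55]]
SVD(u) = [[-0.93,  -0.36], [-0.36,  0.93]] @ diag([6.777204182298139, 2.513703139083976]) @ [[0.66, 0.74, -0.1], [0.17, -0.02, 0.99]]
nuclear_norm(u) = 9.29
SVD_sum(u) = [[-4.17,-4.71,0.62], [-1.62,-1.83,0.24]] + [[-0.15, 0.02, -0.9],[0.39, -0.04, 2.31]]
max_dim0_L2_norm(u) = 5.05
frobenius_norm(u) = 7.23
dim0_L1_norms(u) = [5.55, 6.56, 2.83]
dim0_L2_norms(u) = [4.49, 5.05, 2.57]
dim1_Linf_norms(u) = [4.69, 2.55]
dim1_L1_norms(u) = [9.29, 5.65]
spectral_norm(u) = 6.78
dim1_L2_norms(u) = [6.38, 3.39]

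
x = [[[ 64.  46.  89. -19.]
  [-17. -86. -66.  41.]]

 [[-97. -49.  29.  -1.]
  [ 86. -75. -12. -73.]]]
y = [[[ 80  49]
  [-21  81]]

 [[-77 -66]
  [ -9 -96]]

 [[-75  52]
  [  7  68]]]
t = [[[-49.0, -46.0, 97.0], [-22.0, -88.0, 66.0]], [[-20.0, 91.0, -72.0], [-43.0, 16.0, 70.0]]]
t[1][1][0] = -43.0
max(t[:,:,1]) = 91.0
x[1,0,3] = -1.0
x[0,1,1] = -86.0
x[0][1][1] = -86.0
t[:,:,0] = [[-49.0, -22.0], [-20.0, -43.0]]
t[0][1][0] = -22.0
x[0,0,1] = 46.0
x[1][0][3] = -1.0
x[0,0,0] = 64.0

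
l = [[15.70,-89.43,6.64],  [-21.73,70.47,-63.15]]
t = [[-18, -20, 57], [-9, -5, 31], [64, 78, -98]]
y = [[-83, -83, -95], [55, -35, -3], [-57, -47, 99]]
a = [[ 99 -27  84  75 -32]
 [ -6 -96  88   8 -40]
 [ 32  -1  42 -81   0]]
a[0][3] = 75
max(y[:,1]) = -35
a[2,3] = -81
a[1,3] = 8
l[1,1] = 70.47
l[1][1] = 70.47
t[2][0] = 64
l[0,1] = -89.43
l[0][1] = -89.43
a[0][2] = 84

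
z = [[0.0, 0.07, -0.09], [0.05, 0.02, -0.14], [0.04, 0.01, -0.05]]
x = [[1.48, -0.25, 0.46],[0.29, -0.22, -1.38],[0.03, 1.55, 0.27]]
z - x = [[-1.48, 0.32, -0.55], [-0.24, 0.24, 1.24], [0.01, -1.54, -0.32]]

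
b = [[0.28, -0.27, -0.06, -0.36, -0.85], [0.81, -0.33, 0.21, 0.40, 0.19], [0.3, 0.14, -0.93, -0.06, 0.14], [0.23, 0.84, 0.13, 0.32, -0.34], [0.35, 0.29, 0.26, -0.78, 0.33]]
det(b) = 0.997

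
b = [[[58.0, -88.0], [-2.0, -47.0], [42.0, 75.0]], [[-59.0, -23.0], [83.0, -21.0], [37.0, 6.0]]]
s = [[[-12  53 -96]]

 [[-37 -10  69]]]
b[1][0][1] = -23.0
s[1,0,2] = 69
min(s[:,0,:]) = -96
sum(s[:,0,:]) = -33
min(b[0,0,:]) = -88.0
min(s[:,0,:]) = -96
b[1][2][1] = 6.0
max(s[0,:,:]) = 53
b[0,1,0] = -2.0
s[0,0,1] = 53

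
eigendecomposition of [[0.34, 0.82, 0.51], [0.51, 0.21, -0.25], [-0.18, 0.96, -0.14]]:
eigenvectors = [[(-0.84+0j), -0.01+0.50j, -0.01-0.50j], [(-0.47+0j), (0.11-0.39j), 0.11+0.39j], [-0.27+0.00j, (-0.76+0j), (-0.76-0j)]]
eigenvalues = [(0.97+0j), (-0.28+0.61j), (-0.28-0.61j)]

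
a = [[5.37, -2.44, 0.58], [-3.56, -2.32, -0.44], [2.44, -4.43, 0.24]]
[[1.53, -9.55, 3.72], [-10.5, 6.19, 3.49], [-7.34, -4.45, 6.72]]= a @[[1.54, -1.81, -0.07],[2.43, 0.03, -1.52],[-1.4, 0.42, 0.66]]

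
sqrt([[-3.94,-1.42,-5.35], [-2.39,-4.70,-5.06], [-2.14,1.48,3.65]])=[[(0.35+1.96j), (-0.24+0.34j), (-1.09+1.27j)],[(0.25+0.56j), -0.17+2.14j, -0.77+1.20j],[(-0.61+0.51j), (0.41-0.35j), (1.88+0.15j)]]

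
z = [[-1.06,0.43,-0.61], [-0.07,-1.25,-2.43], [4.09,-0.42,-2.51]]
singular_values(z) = [5.07, 2.46, 0.78]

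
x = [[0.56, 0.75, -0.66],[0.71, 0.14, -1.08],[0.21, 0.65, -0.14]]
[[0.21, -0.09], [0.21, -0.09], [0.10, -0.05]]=x@ [[1.55,-0.71], [-0.17,0.08], [0.8,-0.37]]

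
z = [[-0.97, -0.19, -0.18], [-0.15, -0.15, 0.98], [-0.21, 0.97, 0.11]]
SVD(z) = [[-0.78, 0.62, -0.10],[0.59, 0.65, -0.48],[-0.24, -0.43, -0.87]] @ diag([1.0055298792526162, 1.0035747577743221, 0.9968186231649308]) @ [[0.71,-0.17,0.68], [-0.61,-0.63,0.48], [0.35,-0.76,-0.55]]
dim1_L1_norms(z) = [1.34, 1.28, 1.29]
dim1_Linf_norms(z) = [0.97, 0.98, 0.97]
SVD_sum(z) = [[-0.55, 0.13, -0.53],[0.42, -0.1, 0.4],[-0.17, 0.04, -0.16]] + [[-0.38, -0.39, 0.30], [-0.40, -0.41, 0.31], [0.26, 0.27, -0.21]] + [[-0.03,0.07,0.05], [-0.17,0.36,0.26], [-0.30,0.66,0.48]]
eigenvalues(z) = [(1+0j), (-1+0.03j), (-1-0.03j)]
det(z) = 1.01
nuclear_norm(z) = 3.01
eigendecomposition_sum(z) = [[0.02+0.00j, -0.09+0.00j, -0.10-0.00j], [(-0.08+0j), 0.43+0.00j, 0.49+0.00j], [(-0.1+0j), 0.49+0.00j, 0.56+0.00j]] + [[-0.49+0.01j, -0.05-0.37j, -0.04+0.32j],[(-0.03+0.38j), (-0.29+0.01j), 0.25+0.06j],[(-0.06-0.33j), (0.24-0.07j), (-0.22+0.01j)]] + [[(-0.49-0.01j), (-0.05+0.37j), -0.04-0.32j], [-0.03-0.38j, -0.29-0.01j, 0.25-0.06j], [-0.06+0.33j, (0.24+0.07j), -0.22-0.01j]]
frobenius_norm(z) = 1.74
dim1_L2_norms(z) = [1.0, 1.0, 1.0]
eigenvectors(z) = [[-0.13+0.00j, (0.69+0j), (0.69-0j)], [(0.65+0j), (0.06-0.54j), (0.06+0.54j)], [(0.75+0j), 0.07+0.47j, 0.07-0.47j]]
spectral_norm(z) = 1.01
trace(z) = -1.01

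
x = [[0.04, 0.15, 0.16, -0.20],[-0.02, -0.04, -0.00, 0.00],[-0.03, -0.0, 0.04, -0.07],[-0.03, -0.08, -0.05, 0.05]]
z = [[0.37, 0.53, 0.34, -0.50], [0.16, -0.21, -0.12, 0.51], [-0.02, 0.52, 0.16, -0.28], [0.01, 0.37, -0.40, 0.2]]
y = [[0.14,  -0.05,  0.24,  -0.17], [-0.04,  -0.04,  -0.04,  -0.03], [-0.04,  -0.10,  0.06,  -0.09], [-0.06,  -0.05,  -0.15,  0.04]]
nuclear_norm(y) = 0.60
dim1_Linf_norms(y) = [0.24, 0.04, 0.1, 0.15]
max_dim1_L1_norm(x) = 0.55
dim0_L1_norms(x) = [0.12, 0.27, 0.25, 0.32]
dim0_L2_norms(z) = [0.4, 0.86, 0.56, 0.79]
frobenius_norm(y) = 0.41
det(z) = -0.04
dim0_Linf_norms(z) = [0.37, 0.53, 0.4, 0.51]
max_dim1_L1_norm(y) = 0.6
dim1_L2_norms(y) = [0.33, 0.08, 0.15, 0.17]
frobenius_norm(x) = 0.33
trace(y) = 0.20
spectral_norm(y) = 0.37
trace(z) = 0.52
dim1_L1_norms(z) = [1.74, 1.0, 0.98, 0.98]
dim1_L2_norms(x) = [0.3, 0.04, 0.09, 0.11]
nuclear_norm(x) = 0.42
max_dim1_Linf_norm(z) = 0.53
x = y @ z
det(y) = -0.00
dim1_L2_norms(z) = [0.89, 0.59, 0.61, 0.58]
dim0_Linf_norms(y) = [0.14, 0.1, 0.24, 0.17]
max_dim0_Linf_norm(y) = 0.24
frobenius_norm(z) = 1.36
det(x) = 0.00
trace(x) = 0.09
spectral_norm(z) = 1.14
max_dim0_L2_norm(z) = 0.86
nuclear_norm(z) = 2.29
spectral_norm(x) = 0.32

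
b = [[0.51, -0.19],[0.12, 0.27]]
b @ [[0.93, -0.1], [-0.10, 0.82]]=[[0.49, -0.21], [0.08, 0.21]]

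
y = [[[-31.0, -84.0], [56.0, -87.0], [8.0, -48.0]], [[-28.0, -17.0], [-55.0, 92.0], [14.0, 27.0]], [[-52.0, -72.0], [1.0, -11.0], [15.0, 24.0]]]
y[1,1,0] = -55.0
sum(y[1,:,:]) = 33.0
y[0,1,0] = 56.0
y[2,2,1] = 24.0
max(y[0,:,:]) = 56.0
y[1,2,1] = 27.0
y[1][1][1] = 92.0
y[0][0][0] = -31.0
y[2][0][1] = -72.0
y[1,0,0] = -28.0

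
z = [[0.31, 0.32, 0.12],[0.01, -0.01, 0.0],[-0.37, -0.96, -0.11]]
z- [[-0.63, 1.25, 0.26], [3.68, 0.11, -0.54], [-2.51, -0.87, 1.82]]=[[0.94, -0.93, -0.14], [-3.67, -0.12, 0.54], [2.14, -0.09, -1.93]]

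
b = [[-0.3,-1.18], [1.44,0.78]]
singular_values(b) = [1.89, 0.78]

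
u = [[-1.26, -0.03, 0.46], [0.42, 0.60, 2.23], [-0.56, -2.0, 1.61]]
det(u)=-7.011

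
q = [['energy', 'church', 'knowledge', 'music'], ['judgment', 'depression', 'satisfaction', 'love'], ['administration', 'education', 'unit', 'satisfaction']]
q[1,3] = 'love'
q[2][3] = 'satisfaction'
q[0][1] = 'church'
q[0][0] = 'energy'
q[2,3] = 'satisfaction'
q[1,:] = ['judgment', 'depression', 'satisfaction', 'love']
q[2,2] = 'unit'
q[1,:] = ['judgment', 'depression', 'satisfaction', 'love']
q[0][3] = 'music'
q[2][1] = 'education'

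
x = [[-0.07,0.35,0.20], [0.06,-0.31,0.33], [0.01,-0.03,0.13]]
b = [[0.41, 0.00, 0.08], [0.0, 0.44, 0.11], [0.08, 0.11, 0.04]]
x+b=[[0.34, 0.35, 0.28],[0.06, 0.13, 0.44],[0.09, 0.08, 0.17]]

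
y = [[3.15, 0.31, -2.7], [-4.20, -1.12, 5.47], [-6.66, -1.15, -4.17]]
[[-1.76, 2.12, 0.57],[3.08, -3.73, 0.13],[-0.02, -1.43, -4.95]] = y@[[-0.23, 0.35, 0.54], [-0.03, 0.41, -0.24], [0.38, -0.33, 0.39]]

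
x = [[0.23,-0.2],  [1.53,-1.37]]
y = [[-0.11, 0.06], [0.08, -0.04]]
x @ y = [[-0.04, 0.02],[-0.28, 0.15]]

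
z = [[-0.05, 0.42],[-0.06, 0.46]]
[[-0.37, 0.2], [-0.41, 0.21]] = z @ [[0.57,0.82], [-0.82,0.57]]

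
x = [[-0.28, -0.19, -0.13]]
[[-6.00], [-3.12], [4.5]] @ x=[[1.68, 1.14, 0.78], [0.87, 0.59, 0.41], [-1.26, -0.86, -0.58]]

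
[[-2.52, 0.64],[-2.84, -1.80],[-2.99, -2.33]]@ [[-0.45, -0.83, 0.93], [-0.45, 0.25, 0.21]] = [[0.85, 2.25, -2.21], [2.09, 1.91, -3.02], [2.39, 1.9, -3.27]]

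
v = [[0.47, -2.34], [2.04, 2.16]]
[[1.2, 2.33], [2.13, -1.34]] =v @ [[1.31,0.33], [-0.25,-0.93]]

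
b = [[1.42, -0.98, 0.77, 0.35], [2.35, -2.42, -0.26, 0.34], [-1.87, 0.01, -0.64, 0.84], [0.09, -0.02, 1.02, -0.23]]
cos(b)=[[1.77, -0.34, -0.62, -0.46], [0.65, -0.19, -1.20, -0.10], [0.77, -0.73, 1.26, 0.6], [1.02, -0.11, 0.29, 0.55]]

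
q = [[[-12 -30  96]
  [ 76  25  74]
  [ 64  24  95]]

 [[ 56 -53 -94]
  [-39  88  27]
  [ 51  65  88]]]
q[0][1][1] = 25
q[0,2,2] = 95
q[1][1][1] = 88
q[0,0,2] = 96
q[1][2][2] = 88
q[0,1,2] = 74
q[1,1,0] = -39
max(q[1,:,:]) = 88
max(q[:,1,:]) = 88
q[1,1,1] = 88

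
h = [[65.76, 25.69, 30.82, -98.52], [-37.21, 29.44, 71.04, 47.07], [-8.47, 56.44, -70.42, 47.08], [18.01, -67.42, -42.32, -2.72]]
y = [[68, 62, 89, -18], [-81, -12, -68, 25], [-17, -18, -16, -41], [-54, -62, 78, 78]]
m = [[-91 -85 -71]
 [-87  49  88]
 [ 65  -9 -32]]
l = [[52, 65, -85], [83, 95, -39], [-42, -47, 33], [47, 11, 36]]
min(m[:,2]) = -71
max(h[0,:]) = 65.76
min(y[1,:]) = -81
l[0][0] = 52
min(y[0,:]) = -18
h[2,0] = -8.47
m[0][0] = -91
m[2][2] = -32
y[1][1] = -12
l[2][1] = -47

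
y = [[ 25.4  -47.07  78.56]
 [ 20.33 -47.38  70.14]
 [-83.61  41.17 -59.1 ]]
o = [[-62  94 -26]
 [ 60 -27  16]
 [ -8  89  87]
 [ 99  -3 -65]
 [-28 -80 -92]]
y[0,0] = 25.4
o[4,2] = -92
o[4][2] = -92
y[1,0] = 20.33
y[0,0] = 25.4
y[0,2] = 78.56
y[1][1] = -47.38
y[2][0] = -83.61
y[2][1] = 41.17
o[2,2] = 87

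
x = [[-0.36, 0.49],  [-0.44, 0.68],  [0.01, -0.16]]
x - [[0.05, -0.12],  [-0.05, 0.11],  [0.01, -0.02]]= [[-0.41,  0.61], [-0.39,  0.57], [0.0,  -0.14]]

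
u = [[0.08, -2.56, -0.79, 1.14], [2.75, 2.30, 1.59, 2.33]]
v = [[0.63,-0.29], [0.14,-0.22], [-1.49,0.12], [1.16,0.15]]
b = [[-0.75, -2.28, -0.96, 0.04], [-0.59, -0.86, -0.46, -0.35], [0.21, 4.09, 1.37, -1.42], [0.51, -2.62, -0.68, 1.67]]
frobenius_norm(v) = 2.04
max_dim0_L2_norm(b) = 5.43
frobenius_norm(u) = 5.41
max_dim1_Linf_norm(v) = 1.49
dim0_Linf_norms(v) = [1.49, 0.29]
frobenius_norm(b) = 6.26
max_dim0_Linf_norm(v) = 1.49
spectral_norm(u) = 4.71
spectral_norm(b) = 6.04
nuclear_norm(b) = 7.69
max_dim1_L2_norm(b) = 4.55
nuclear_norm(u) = 7.38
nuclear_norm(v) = 2.39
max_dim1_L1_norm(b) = 7.09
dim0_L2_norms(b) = [1.1, 5.43, 1.86, 2.22]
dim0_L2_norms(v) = [2.0, 0.41]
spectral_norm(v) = 2.00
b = v @ u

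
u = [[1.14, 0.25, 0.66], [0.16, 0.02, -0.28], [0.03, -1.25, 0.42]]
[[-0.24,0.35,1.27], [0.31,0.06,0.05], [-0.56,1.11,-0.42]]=u @[[0.3, 0.49, 0.82], [0.14, -0.87, 0.47], [-0.94, 0.02, 0.33]]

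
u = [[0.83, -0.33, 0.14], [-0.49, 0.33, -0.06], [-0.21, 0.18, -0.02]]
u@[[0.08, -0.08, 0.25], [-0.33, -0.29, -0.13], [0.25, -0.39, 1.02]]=[[0.21, -0.03, 0.39], [-0.16, -0.03, -0.23], [-0.08, -0.03, -0.10]]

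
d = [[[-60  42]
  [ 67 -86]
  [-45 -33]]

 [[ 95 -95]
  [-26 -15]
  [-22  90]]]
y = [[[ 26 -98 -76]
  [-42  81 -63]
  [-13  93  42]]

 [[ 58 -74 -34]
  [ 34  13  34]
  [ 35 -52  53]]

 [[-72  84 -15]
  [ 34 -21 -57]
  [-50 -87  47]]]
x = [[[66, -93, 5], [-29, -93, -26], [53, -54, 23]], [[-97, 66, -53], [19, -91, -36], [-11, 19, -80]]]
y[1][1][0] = 34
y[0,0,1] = -98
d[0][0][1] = 42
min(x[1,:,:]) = -97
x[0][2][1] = -54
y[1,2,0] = 35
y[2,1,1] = -21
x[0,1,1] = -93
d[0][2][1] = -33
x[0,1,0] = -29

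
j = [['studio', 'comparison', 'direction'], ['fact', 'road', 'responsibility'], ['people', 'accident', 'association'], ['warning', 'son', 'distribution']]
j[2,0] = 'people'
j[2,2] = 'association'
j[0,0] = 'studio'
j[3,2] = 'distribution'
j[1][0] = 'fact'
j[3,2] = 'distribution'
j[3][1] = 'son'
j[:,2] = ['direction', 'responsibility', 'association', 'distribution']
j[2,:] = ['people', 'accident', 'association']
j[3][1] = 'son'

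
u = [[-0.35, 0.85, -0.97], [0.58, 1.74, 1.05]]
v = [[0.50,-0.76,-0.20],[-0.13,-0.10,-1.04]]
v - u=[[0.85,-1.61,0.77], [-0.71,-1.84,-2.09]]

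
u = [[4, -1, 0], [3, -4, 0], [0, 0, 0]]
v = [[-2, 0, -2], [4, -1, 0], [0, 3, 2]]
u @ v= [[-12, 1, -8], [-22, 4, -6], [0, 0, 0]]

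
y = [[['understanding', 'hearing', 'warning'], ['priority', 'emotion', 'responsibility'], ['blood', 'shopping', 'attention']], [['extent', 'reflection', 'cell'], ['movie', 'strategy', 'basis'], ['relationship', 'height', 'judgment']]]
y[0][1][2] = 'responsibility'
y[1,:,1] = ['reflection', 'strategy', 'height']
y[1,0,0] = 'extent'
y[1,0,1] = 'reflection'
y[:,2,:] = [['blood', 'shopping', 'attention'], ['relationship', 'height', 'judgment']]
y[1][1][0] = 'movie'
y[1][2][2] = 'judgment'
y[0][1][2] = 'responsibility'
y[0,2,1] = 'shopping'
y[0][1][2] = 'responsibility'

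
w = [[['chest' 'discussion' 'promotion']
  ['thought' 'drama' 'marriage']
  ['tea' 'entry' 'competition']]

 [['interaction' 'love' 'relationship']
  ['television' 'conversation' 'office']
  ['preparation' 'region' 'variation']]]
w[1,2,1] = 'region'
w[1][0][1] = 'love'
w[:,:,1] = [['discussion', 'drama', 'entry'], ['love', 'conversation', 'region']]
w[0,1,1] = 'drama'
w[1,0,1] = 'love'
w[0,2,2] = 'competition'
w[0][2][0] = 'tea'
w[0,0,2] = 'promotion'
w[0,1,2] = 'marriage'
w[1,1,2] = 'office'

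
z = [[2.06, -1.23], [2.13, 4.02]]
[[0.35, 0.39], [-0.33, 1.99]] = z@ [[0.09,  0.37], [-0.13,  0.30]]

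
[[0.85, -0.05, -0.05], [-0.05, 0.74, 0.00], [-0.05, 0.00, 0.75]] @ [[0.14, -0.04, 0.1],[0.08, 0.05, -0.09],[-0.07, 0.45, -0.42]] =[[0.12,-0.06,0.11], [0.05,0.04,-0.07], [-0.06,0.34,-0.32]]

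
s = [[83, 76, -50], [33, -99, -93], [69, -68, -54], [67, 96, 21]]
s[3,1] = 96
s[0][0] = 83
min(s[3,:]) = 21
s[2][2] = -54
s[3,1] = 96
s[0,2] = -50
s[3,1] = 96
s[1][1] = -99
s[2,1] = -68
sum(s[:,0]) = 252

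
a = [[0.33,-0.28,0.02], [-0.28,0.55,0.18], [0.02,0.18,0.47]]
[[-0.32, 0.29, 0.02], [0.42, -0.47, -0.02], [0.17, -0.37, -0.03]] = a@[[-0.73, 0.69, 0.1], [0.3, -0.27, 0.04], [0.27, -0.71, -0.08]]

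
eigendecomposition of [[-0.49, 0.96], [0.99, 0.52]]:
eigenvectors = [[-0.85, -0.51],[0.53, -0.86]]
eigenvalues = [-1.08, 1.11]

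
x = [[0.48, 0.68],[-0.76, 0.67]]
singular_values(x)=[1.02, 0.82]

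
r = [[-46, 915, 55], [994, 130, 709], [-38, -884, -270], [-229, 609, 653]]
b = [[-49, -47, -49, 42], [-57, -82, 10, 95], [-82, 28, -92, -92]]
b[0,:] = [-49, -47, -49, 42]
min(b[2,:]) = -92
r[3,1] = 609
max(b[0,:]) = 42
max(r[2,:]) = -38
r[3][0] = -229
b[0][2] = -49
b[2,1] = 28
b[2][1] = 28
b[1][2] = 10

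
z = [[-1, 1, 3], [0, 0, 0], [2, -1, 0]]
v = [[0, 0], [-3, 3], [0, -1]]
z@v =[[-3, 0], [0, 0], [3, -3]]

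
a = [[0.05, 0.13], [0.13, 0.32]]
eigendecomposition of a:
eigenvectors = [[-0.93, -0.37], [0.37, -0.93]]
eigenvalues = [-0.0, 0.37]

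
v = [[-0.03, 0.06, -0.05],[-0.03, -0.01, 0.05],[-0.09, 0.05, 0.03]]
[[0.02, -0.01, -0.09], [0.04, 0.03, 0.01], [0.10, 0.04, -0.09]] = v @ [[-0.44, -0.71, 0.74], [0.73, -0.44, -0.72], [0.76, 0.04, 0.55]]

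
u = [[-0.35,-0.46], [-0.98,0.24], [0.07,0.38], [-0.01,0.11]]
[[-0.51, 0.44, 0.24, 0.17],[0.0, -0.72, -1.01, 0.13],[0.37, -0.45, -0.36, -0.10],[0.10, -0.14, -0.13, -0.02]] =u@ [[0.23, 0.42, 0.76, -0.19], [0.94, -1.27, -1.09, -0.22]]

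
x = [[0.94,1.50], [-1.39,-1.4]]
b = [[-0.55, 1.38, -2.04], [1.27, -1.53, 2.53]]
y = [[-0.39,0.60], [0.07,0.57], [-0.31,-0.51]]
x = b @ y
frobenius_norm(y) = 1.09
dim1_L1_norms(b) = [3.97, 5.33]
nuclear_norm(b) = 4.45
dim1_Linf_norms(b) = [2.04, 2.53]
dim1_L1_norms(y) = [0.99, 0.64, 0.82]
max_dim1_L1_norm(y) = 0.99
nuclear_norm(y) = 1.47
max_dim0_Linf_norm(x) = 1.5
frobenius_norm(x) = 2.65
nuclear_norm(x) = 2.93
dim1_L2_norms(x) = [1.77, 1.97]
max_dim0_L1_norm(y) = 1.68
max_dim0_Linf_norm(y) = 0.6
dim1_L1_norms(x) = [2.44, 2.79]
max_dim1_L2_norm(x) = 1.97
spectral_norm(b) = 4.07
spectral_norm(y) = 0.97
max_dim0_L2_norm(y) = 0.97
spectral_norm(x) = 2.63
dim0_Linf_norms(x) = [1.39, 1.5]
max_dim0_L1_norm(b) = 4.57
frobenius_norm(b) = 4.09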